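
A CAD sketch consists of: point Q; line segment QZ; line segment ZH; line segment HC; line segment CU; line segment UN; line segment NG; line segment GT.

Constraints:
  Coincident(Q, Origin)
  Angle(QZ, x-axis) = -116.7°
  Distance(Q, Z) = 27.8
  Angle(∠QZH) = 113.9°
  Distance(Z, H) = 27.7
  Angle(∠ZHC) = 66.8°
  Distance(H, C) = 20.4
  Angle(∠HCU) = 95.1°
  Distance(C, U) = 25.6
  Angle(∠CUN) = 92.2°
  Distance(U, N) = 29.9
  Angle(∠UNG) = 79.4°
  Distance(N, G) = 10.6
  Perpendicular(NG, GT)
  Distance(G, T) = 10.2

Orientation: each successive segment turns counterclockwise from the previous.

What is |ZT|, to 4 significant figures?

9.399

Q is at the origin; QZ runs at -116.7° with length 27.8, so Z = (-12.49, -24.84). ∠QZH = 113.9° gives ZH at -50.60° from the x-axis; with |ZH| = 27.7, H = (5.091, -46.24). ∠ZHC = 66.8° gives HC at 62.60° from the x-axis; with |HC| = 20.4, C = (14.48, -28.13). ∠HCU = 95.1° gives CU at 147.5° from the x-axis; with |CU| = 25.6, U = (-7.112, -14.37). ∠CUN = 92.2° gives UN at -124.7° from the x-axis; with |UN| = 29.9, N = (-24.13, -38.96). ∠UNG = 79.4° gives NG at -24.10° from the x-axis; with |NG| = 10.6, G = (-14.46, -43.28). NG ⟂ GT, so GT runs at 65.90°; with |GT| = 10.2, T = (-10.29, -33.97). Then |ZT| = |T − Z| = 9.399.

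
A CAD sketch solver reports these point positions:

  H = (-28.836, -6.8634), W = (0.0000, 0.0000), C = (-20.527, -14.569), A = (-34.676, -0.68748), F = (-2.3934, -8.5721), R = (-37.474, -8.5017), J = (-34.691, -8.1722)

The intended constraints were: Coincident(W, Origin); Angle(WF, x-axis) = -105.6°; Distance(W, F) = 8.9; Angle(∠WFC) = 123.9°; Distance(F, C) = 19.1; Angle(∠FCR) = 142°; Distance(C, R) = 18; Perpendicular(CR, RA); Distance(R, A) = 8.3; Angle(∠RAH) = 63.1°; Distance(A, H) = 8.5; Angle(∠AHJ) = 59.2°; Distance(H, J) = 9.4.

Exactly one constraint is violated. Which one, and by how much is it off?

Distance(H, J) = 9.4 — off by 3.40.

W = (0.00, 0.00) ✓; WF at -105.6° ✓; |WF| = 8.900 ✓; ∠WFC = 123.9° ✓; |FC| = 19.10 ✓; ∠FCR = 142.0° ✓; |CR| = 18.00 ✓; ∠(CR, RA) = 90.00° ✓; |RA| = 8.300 ✓; ∠RAH = 63.10° ✓; |AH| = 8.500 ✓; ∠AHJ = 59.20° ✓; |HJ| = 5.999 ✗.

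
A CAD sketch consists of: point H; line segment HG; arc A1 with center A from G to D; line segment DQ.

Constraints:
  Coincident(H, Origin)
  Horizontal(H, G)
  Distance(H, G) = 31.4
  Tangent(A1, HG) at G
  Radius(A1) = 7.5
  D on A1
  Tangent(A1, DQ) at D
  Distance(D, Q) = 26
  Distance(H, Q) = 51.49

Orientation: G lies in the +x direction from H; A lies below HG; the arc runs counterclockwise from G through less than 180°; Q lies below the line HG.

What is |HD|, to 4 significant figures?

27.63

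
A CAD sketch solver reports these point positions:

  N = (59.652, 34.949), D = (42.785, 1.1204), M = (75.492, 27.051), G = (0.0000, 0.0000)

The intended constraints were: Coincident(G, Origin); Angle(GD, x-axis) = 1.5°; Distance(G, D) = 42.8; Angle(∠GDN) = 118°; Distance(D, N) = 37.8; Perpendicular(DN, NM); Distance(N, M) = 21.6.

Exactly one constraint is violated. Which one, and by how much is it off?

Distance(N, M) = 21.6 — off by 3.90.

G = (0.00, 0.00) ✓; GD at 1.500° ✓; |GD| = 42.80 ✓; ∠GDN = 118.0° ✓; |DN| = 37.80 ✓; ∠(DN, NM) = 90.00° ✓; |NM| = 17.70 ✗.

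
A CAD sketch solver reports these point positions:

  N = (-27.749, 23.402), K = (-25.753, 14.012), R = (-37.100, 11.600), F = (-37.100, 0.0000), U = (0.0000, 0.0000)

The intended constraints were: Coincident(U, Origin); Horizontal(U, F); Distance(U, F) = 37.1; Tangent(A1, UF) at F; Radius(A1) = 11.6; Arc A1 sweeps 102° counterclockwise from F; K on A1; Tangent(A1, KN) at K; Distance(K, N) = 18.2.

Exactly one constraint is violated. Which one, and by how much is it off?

Distance(K, N) = 18.2 — off by 8.60.

U = (0.00, 0.00) ✓; U.y = 0.00, F.y = 0.00 ✓; |UF| = 37.10 ✓; ∠(RF, FU) = 90.00° ✓; |RF| = 11.60 ✓; bearing(R→K) − bearing(R→F) = 102.0° ✓; |RK| = 11.60 ✓; ∠(RK, KN) = 90.00° ✓; |KN| = 9.600 ✗.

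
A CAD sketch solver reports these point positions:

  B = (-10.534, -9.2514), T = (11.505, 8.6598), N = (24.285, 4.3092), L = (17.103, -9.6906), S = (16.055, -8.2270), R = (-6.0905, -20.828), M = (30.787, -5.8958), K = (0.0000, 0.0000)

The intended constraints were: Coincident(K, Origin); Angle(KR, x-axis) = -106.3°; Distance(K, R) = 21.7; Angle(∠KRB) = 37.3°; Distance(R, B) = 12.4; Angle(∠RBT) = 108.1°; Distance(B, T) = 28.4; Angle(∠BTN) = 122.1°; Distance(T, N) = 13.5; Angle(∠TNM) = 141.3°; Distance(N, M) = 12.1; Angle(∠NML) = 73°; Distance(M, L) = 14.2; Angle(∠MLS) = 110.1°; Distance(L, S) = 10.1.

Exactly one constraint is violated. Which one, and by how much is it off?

Distance(L, S) = 10.1 — off by 8.30.

K = (0.00, 0.00) ✓; KR at -106.3° ✓; |KR| = 21.70 ✓; ∠KRB = 37.30° ✓; |RB| = 12.40 ✓; ∠RBT = 108.1° ✓; |BT| = 28.40 ✓; ∠BTN = 122.1° ✓; |TN| = 13.50 ✓; ∠TNM = 141.3° ✓; |NM| = 12.10 ✓; ∠NML = 73.00° ✓; |ML| = 14.20 ✓; ∠MLS = 110.1° ✓; |LS| = 1.800 ✗.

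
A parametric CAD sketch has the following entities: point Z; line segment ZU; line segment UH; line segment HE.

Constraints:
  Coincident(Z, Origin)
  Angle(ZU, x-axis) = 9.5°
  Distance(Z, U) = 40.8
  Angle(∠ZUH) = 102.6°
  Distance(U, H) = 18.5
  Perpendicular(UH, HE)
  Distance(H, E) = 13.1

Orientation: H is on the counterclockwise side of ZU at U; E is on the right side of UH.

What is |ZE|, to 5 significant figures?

59.590

∠ZUH = 102.6°, so UH runs at 9.5° + (180° − 102.6°) = 86.900° from the x-axis; with |UH| = 18.5, H = U + 18.5·(cos 86.900°, sin 86.900°) = (41.241, 25.207). The perpendicularity gives HE at right angles to UH; with |HE| = 13.1 on the right of UH, E = H + 13.1·(0.99854, -0.054079) = (54.322, 24.498). Then |ZE| = |E − Z| = 59.590.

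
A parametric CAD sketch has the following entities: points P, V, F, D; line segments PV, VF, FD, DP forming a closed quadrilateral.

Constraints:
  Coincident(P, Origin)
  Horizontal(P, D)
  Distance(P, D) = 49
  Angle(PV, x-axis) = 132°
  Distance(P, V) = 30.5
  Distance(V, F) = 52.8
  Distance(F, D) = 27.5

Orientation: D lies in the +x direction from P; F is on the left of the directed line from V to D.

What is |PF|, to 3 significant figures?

39.1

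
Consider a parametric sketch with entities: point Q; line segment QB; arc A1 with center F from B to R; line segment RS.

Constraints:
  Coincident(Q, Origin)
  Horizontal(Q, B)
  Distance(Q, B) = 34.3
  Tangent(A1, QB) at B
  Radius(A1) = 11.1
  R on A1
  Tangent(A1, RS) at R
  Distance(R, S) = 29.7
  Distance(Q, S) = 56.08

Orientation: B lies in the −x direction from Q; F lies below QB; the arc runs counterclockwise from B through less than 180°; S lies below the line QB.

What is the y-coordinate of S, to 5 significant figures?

-42.743

Q is at the origin; QB is horizontal with |QB| = 34.3 and B on the −x side, so B = (-34.300, 0.0000). The tangent condition forces FB to be normal to QB, so F = B + (0, -11.1) = (-34.300, -11.100). Since FR ⟂ RS (tangency), |FS| = √(11.1² + 29.7²) = 31.706 regardless of where R sits on A1. So S lies on both circle(Q, 56.08) and circle(F, 31.706); the below-QB intersection is S = (-36.304, -42.743). R is the foot of the tangent from S: R = (-44.922, -14.321).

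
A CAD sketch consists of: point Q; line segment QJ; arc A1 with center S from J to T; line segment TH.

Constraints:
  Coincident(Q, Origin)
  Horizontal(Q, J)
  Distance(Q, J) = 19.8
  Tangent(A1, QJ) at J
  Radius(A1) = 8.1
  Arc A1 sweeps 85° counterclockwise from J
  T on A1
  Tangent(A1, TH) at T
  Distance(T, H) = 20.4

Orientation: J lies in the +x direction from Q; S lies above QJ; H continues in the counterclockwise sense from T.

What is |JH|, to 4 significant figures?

29.41

Q is at the origin; QJ is horizontal with |QJ| = 19.8 and J on the +x side, so J = (19.80, 0.000). Since A1 is tangent to QJ there, SJ ⟂ QJ, so S = J + (0, 8.1) = (19.80, 8.100). On A1, J sits at bearing -90° from S; an 85° counterclockwise sweep puts T at bearing -5°, so T = S + 8.1·(cos -5°, sin -5°) = (27.87, 7.394). Tangency of A1 to TH means the radius ST is perpendicular to TH, so TH runs along (−sin -5°, cos -5°); with |TH| = 20.4, H = (29.65, 27.72). Then |JH| = |H − J| = 29.41.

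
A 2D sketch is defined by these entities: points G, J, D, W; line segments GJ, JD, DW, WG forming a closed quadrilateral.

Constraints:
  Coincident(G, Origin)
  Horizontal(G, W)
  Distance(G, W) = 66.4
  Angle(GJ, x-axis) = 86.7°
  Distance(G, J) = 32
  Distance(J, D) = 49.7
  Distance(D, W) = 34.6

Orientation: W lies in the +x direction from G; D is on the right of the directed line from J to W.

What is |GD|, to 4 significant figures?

33.32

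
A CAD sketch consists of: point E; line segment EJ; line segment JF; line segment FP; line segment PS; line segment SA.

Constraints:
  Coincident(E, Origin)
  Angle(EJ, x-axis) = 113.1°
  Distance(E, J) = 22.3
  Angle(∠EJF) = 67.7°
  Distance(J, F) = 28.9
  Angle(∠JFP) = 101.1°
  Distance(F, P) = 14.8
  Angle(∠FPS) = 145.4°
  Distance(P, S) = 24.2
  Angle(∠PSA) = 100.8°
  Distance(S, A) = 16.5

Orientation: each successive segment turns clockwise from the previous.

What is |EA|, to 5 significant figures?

12.697

E is at the origin; EJ runs at 113.1° with length 22.3, so J = (-8.7491, 20.512). ∠EJF = 67.7° gives JF at 0.80000° from the x-axis; with |JF| = 28.9, F = (20.148, 20.916). ∠JFP = 101.1° gives FP at -78.100° from the x-axis; with |FP| = 14.8, P = (23.200, 6.4336). ∠FPS = 145.4° gives PS at -112.70° from the x-axis; with |PS| = 24.2, S = (13.861, -15.892). ∠PSA = 100.8° gives SA at 168.10° from the x-axis; with |SA| = 16.5, A = (-2.2844, -12.489). Then |EA| = |A − E| = 12.697.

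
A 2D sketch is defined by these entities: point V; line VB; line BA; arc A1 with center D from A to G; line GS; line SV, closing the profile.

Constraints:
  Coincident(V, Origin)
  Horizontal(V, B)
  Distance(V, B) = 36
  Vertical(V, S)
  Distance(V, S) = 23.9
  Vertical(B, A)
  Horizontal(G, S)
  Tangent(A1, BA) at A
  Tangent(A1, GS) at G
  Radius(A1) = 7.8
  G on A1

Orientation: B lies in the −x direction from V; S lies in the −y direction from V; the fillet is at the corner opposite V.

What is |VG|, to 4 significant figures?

36.97

V is at the origin; VB is horizontal with |VB| = 36.0 and B on the −x side, so B = (-36.00, 0.000). V and S share the same x with |VS| = 23.9 and S on the −y side, so S = (0.000, -23.90). The virtual corner opposite V is at (-36.00, -23.90). Since A1 is tangent to BA there, DA ⟂ BA and tangency of A1 to GS means the radius DG is perpendicular to GS, with radius 7.8, so the center D sits 7.8 in from both sides at D = (-28.20, -16.10). That places the tangent points at A = (-36.00, -16.10) on BA and G = (-28.20, -23.90) on GS. Then |VG| = |G − V| = 36.97.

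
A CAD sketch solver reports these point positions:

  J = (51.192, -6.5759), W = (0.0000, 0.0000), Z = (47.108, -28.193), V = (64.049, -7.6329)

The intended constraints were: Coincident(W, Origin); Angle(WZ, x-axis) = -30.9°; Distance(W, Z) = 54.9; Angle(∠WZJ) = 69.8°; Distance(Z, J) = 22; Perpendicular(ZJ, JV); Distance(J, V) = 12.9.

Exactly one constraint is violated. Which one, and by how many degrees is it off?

Perpendicular(ZJ, JV) — off by 6.00°.

W = (0.00, 0.00) ✓; WZ at -30.90° ✓; |WZ| = 54.90 ✓; ∠WZJ = 69.80° ✓; |ZJ| = 22.00 ✓; ∠(ZJ, JV) = 84.00° ✗; |JV| = 12.90 ✓.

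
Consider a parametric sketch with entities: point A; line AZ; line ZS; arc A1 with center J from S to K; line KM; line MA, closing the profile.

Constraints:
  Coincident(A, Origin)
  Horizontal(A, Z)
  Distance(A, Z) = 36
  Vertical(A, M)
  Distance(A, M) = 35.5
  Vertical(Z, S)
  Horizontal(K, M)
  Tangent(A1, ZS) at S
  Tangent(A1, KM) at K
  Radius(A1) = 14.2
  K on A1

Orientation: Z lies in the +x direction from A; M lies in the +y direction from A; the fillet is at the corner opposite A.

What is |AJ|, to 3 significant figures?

30.5

A is at the origin; AZ is horizontal with |AZ| = 36.0 and Z on the +x side, so Z = (36.0, 0.00). AM is vertical with |AM| = 35.5 and M on the +y side, so M = (0.00, 35.5). The virtual corner opposite A is at (36.0, 35.5). The tangent condition forces JS to be normal to ZS and the tangent condition forces JK to be normal to KM, with radius 14.2, so the center J sits 14.2 in from both sides at J = (21.8, 21.3). Then |AJ| = |J − A| = 30.5.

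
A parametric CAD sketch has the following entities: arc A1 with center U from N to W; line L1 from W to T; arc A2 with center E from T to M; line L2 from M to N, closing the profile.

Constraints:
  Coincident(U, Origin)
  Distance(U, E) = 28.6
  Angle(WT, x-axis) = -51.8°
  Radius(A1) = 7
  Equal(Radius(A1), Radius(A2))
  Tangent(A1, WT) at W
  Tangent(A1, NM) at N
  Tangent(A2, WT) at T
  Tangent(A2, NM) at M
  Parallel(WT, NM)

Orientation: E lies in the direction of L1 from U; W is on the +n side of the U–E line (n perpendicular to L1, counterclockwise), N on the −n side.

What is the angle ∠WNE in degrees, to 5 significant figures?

76.247°

U is at the origin and E lies 28.6 along u from U, so E = 28.6·u = (17.686, -22.476). Tangency of A1 to both parallel lines with radius 7.0 puts W and N at U ± 7.0·n: W = (5.5010, 4.3289), N = (-5.5010, -4.3289). Then cos ∠WNE = NW·NE / (|NW||NE|), giving 76.247°.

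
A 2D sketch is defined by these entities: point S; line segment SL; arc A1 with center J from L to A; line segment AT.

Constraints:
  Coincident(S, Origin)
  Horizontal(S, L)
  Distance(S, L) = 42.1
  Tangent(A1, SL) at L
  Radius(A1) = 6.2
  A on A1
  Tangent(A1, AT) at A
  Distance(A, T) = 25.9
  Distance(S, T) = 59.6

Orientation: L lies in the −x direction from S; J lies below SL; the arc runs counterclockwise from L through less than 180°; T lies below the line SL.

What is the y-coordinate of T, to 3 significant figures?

-31.4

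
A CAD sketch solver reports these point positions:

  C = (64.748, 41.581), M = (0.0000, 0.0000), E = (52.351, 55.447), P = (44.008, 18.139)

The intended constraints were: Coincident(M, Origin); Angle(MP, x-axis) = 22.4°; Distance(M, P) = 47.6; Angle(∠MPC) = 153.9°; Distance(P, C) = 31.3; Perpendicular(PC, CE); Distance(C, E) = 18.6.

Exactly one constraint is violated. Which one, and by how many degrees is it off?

Perpendicular(PC, CE) — off by 6.70°.

M = (0.00, 0.00) ✓; MP at 22.40° ✓; |MP| = 47.60 ✓; ∠MPC = 153.9° ✓; |PC| = 31.30 ✓; ∠(PC, CE) = 83.30° ✗; |CE| = 18.60 ✓.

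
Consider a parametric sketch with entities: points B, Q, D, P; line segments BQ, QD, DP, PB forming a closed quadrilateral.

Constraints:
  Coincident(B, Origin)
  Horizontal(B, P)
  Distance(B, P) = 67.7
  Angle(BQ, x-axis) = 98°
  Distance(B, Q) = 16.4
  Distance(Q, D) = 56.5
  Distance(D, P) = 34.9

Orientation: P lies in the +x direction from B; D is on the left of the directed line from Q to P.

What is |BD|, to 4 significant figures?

60.83

Checks: |BP| = 67.70 ✓; |BQ| = 16.40 ✓; |QD| = 56.50 ✓; |DP| = 34.90 ✓.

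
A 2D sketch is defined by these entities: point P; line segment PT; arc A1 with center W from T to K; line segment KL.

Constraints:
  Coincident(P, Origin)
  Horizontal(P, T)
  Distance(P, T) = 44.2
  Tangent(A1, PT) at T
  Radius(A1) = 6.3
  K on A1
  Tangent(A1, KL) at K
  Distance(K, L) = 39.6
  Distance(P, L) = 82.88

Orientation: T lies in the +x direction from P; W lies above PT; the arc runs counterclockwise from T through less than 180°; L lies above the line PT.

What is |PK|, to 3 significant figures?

48.4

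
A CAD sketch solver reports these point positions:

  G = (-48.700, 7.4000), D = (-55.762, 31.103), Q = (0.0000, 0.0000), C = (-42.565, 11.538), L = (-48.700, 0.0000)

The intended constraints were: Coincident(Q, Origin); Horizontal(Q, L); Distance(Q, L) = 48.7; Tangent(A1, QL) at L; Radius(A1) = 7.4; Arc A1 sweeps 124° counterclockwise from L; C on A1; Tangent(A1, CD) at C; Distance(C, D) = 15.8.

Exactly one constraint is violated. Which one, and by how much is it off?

Distance(C, D) = 15.8 — off by 7.80.

Q = (0.00, 0.00) ✓; Q.y = 0.00, L.y = 0.00 ✓; |QL| = 48.70 ✓; ∠(GL, LQ) = 90.00° ✓; |GL| = 7.400 ✓; bearing(G→C) − bearing(G→L) = 124.0° ✓; |GC| = 7.400 ✓; ∠(GC, CD) = 90.00° ✓; |CD| = 23.60 ✗.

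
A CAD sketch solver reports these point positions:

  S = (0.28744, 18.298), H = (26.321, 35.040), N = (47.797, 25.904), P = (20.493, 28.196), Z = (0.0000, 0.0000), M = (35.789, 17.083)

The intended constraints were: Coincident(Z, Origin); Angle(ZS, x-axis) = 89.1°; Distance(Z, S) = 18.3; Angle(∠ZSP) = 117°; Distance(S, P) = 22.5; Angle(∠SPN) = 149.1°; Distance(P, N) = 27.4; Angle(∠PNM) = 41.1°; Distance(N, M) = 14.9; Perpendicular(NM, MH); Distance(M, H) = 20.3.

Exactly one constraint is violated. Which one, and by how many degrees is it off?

Perpendicular(NM, MH) — off by 8.50°.

Z = (0.00, 0.00) ✓; ZS at 89.10° ✓; |ZS| = 18.30 ✓; ∠ZSP = 117.0° ✓; |SP| = 22.50 ✓; ∠SPN = 149.1° ✓; |PN| = 27.40 ✓; ∠PNM = 41.10° ✓; |NM| = 14.90 ✓; ∠(NM, MH) = 98.50° ✗; |MH| = 20.30 ✓.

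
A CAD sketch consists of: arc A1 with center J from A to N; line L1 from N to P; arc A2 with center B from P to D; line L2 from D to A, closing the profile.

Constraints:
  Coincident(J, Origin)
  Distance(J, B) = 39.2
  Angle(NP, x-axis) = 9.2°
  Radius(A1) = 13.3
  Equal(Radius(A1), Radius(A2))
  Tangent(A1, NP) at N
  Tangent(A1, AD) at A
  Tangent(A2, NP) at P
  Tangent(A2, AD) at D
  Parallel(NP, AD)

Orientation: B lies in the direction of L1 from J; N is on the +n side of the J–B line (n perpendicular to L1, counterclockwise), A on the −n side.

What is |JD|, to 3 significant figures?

41.4

The slot axis is L1's direction at 9.2°, so u = (cos 9.2°, sin 9.2°) = (0.987, 0.160) and n = (−sin 9.2°, cos 9.2°) = (-0.160, 0.987). J is at the origin and B lies 39.2 along u from J, so B = 39.2·u = (38.7, 6.27). Tangency of A1 to both parallel lines with radius 13.3 puts N and A at J ± 13.3·n: N = (-2.13, 13.1), A = (2.13, -13.1). Equal radii place P and D the same way about B: P = B + 13.3·n = (36.6, 19.4), D = B − 13.3·n = (40.8, -6.86). Then |JD| = |D − J| = 41.4.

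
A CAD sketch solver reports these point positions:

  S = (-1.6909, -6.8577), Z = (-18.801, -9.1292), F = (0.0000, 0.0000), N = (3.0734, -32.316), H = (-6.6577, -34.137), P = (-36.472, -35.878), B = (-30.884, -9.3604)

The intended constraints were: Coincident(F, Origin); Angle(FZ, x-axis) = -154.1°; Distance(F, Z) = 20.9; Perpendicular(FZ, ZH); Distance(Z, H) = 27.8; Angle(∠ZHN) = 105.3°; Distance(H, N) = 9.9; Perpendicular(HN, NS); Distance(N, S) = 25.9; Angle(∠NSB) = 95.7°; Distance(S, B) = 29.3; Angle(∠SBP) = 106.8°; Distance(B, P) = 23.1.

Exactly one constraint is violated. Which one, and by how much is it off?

Distance(B, P) = 23.1 — off by 4.00.

F = (0.00, 0.00) ✓; FZ at -154.1° ✓; |FZ| = 20.90 ✓; ∠(FZ, ZH) = 90.00° ✓; |ZH| = 27.80 ✓; ∠ZHN = 105.3° ✓; |HN| = 9.900 ✓; ∠(HN, NS) = 90.00° ✓; |NS| = 25.90 ✓; ∠NSB = 95.70° ✓; |SB| = 29.30 ✓; ∠SBP = 106.8° ✓; |BP| = 27.10 ✗.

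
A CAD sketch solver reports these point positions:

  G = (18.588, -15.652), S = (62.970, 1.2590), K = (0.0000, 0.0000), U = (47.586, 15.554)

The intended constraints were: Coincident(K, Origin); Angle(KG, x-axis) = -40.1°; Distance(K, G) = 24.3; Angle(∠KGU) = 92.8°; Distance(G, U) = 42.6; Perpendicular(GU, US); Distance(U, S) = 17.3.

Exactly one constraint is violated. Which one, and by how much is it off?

Distance(U, S) = 17.3 — off by 3.70.

K = (0.00, 0.00) ✓; KG at -40.10° ✓; |KG| = 24.30 ✓; ∠KGU = 92.80° ✓; |GU| = 42.60 ✓; ∠(GU, US) = 90.00° ✓; |US| = 21.00 ✗.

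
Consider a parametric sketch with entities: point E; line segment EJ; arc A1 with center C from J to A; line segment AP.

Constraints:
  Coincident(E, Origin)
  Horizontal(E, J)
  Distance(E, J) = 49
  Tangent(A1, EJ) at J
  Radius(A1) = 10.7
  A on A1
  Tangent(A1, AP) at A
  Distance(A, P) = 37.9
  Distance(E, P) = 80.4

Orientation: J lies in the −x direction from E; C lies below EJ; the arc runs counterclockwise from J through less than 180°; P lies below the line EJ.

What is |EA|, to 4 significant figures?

60.23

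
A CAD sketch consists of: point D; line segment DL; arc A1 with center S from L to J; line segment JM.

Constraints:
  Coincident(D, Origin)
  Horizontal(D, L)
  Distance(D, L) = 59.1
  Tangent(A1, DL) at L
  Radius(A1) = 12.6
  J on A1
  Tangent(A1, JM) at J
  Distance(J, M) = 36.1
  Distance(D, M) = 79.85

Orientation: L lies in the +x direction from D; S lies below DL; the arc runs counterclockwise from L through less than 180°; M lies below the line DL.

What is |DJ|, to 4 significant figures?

50.64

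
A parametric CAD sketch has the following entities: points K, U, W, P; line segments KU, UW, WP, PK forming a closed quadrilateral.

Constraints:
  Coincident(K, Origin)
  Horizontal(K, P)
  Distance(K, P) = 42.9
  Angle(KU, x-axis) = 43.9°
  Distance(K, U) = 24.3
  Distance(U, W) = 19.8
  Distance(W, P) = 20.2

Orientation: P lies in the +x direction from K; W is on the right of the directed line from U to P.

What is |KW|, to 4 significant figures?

22.93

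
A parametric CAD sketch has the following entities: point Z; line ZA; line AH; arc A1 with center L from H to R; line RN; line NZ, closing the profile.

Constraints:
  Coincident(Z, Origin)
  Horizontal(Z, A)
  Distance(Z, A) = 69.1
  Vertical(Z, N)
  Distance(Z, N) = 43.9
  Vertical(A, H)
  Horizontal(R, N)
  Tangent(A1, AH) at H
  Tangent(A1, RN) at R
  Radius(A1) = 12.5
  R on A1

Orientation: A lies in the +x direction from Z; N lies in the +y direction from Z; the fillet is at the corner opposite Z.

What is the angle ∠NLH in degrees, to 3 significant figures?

168°

Z is at the origin; ZA is horizontal with |ZA| = 69.1 and A on the +x side, so A = (69.1, 0.00). Z and N share the same x with |ZN| = 43.9 and N on the +y side, so N = (0.00, 43.9). The virtual corner opposite Z is at (69.1, 43.9). Since A1 is tangent to AH there, LH ⟂ AH and tangency of A1 to RN means the radius LR is perpendicular to RN, with radius 12.5, so the center L sits 12.5 in from both sides at L = (56.6, 31.4). That places the tangent points at H = (69.1, 31.4) on AH and R = (56.6, 43.9) on RN. Then cos ∠NLH = LN·LH / (|LN||LH|), giving 168°.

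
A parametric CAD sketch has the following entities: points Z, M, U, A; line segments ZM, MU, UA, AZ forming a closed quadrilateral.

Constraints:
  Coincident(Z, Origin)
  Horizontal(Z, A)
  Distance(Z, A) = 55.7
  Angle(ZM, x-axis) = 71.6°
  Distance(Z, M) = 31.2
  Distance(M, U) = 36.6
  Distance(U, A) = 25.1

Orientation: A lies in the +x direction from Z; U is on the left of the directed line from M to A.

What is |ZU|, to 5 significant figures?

51.350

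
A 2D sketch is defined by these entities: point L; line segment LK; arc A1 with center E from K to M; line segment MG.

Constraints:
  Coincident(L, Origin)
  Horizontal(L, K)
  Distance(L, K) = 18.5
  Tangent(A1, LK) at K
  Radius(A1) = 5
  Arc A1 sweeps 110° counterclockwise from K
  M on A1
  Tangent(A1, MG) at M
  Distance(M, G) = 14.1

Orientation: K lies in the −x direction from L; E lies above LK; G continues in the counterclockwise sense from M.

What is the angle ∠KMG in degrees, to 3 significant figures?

125°

On A1, K sits at bearing -90° from E; a 110° counterclockwise sweep puts M at bearing 20°, so M = E + 5.0·(cos 20°, sin 20°) = (-13.8, 6.71). A1 meets MG tangentially, so EM is at right angles to MG, so MG runs along (−sin 20°, cos 20°); with |MG| = 14.1, G = (-18.6, 20.0). Then cos ∠KMG = MK·MG / (|MK||MG|), giving 125°.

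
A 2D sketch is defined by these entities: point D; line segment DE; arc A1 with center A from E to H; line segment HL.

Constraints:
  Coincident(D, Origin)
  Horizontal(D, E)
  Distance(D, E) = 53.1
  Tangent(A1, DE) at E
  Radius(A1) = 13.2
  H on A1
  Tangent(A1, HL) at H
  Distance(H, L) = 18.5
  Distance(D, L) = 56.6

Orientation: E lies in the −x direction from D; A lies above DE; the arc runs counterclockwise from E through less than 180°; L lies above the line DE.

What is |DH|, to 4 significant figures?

43.56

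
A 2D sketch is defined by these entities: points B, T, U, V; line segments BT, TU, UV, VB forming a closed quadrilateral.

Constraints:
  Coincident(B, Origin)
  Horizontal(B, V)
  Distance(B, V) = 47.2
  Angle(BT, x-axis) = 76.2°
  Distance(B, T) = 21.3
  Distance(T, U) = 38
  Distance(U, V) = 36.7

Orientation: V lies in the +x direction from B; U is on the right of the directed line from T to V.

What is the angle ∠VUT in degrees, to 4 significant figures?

77.81°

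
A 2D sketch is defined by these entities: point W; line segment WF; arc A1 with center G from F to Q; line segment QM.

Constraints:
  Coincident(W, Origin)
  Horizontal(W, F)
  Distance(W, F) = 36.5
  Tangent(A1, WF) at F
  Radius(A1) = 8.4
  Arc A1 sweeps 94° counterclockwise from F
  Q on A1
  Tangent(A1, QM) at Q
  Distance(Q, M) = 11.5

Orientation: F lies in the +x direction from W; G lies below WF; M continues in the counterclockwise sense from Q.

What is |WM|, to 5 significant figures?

35.427

W is at the origin; WF is horizontal with |WF| = 36.5 and F on the +x side, so F = (36.500, 0.0000). A1 meets WF tangentially, so GF is at right angles to WF, so G = F + (0, -8.4) = (36.500, -8.4000). On A1, F sits at bearing 90° from G; a 94° counterclockwise sweep puts Q at bearing 184°, so Q = G + 8.4·(cos 184°, sin 184°) = (28.120, -8.9860). The tangent condition forces GQ to be normal to QM, so QM runs along (−sin 184°, cos 184°); with |QM| = 11.5, M = (28.923, -20.458). Then |WM| = |M − W| = 35.427.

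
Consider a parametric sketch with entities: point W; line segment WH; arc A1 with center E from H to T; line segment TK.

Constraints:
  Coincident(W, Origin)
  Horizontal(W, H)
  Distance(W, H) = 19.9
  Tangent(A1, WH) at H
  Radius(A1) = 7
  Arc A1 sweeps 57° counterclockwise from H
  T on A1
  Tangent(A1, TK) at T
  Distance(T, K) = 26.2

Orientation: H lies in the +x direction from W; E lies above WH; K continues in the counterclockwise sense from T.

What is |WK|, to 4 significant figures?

47.29

On A1, H sits at bearing -90° from E; a 57° counterclockwise sweep puts T at bearing -33°, so T = E + 7.0·(cos -33°, sin -33°) = (25.77, 3.188). Since A1 is tangent to TK there, ET ⟂ TK, so TK runs along (−sin -33°, cos -33°); with |TK| = 26.2, K = (40.04, 25.16). Then |WK| = |K − W| = 47.29.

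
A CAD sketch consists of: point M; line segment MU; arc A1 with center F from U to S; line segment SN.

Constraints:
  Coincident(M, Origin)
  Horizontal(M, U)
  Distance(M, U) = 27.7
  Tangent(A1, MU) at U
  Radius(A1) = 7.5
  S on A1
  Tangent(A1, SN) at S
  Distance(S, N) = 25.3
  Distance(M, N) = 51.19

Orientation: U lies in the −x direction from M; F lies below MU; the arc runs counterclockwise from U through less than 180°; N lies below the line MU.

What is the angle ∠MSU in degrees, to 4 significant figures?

28.48°

M is at the origin; M and U share the same y with |MU| = 27.7 and U on the −x side, so U = (-27.70, 0.000). A1 meets MU tangentially, so FU is at right angles to MU, so F = U + (0, -7.5) = (-27.70, -7.500). Since FS ⟂ SN (tangency), |FN| = √(7.5² + 25.3²) = 26.39 regardless of where S sits on A1. So N lies on both circle(M, 51.19) and circle(F, 26.39); the below-MU intersection is N = (-41.47, -30.01). S is the foot of the tangent from N: S = (-34.95, -5.566).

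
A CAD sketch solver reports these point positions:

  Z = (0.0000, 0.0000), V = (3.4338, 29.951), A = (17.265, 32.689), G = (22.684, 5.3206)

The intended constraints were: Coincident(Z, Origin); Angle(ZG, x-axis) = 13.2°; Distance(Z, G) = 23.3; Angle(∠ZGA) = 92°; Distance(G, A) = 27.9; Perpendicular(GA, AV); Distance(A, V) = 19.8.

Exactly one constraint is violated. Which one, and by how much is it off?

Distance(A, V) = 19.8 — off by 5.70.

Z = (0.00, 0.00) ✓; ZG at 13.20° ✓; |ZG| = 23.30 ✓; ∠ZGA = 92.00° ✓; |GA| = 27.90 ✓; ∠(GA, AV) = 90.00° ✓; |AV| = 14.10 ✗.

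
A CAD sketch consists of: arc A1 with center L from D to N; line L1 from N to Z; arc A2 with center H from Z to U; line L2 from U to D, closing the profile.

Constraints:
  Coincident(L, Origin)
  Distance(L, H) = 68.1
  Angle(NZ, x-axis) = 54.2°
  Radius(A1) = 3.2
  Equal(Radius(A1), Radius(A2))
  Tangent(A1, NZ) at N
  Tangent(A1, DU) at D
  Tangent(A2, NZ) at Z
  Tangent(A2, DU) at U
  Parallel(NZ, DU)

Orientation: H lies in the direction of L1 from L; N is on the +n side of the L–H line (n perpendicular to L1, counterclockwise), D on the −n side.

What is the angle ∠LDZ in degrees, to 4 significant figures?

84.63°

Tangency of A1 to both parallel lines with radius 3.2 puts N and D at L ± 3.2·n: N = (-2.595, 1.872), D = (2.595, -1.872). Equal radii place Z and U the same way about H: Z = H + 3.2·n = (37.24, 57.11), U = H − 3.2·n = (42.43, 53.36). Then cos ∠LDZ = DL·DZ / (|DL||DZ|), giving 84.63°.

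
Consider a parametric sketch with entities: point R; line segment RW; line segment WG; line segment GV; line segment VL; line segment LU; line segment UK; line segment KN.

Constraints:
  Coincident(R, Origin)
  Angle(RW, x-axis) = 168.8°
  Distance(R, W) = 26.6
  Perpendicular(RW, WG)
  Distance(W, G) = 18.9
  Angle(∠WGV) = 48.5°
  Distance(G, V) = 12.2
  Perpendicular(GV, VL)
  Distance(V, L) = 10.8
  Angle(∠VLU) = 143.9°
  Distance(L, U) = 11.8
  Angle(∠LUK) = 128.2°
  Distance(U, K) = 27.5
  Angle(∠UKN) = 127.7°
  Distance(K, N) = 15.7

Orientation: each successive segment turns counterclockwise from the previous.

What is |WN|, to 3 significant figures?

45.1

∠LUK = 128.2° gives UK at -152° from the x-axis; with |UK| = 27.5, K = (-59.7, -6.16). ∠UKN = 127.7° gives KN at -99.5° from the x-axis; with |KN| = 15.7, N = (-62.3, -21.6). Then |WN| = |N − W| = 45.1.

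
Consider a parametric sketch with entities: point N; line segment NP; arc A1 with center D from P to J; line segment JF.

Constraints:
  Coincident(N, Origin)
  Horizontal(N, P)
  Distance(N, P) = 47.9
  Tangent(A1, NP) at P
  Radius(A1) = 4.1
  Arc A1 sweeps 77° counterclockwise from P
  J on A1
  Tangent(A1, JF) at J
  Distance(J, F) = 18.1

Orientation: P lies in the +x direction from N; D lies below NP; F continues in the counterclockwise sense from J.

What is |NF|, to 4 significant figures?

44.94

On A1, P sits at bearing 90° from D; a 77° counterclockwise sweep puts J at bearing 167°, so J = D + 4.1·(cos 167°, sin 167°) = (43.91, -3.178). Since A1 is tangent to JF there, DJ ⟂ JF, so JF runs along (−sin 167°, cos 167°); with |JF| = 18.1, F = (39.83, -20.81). Then |NF| = |F − N| = 44.94.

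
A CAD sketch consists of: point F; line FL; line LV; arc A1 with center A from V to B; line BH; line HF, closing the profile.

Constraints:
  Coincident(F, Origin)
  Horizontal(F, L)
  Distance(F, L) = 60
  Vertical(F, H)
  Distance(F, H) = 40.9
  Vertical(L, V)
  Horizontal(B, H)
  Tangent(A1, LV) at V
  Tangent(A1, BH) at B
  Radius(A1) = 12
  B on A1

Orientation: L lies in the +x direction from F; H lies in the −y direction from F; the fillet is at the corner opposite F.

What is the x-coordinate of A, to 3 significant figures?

48.0

F is at the origin; F and L share the same y with |FL| = 60.0 and L on the +x side, so L = (60.0, 0.00). FH is vertical with |FH| = 40.9 and H on the −y side, so H = (0.00, -40.9). The virtual corner opposite F is at (60.0, -40.9). Since A1 is tangent to LV there, AV ⟂ LV and tangency of A1 to BH means the radius AB is perpendicular to BH, with radius 12.0, so the center A sits 12.0 in from both sides at A = (48.0, -28.9). So A.x = 48.0.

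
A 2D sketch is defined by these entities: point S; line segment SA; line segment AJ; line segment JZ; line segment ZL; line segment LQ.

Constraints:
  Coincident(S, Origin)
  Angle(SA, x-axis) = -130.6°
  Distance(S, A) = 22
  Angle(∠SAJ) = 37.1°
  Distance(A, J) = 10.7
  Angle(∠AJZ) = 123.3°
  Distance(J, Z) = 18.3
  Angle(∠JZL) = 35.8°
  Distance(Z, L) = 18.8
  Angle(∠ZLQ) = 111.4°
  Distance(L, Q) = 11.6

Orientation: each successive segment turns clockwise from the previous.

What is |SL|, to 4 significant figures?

15.11

S is at the origin; SA runs at -130.6° with length 22.0, so A = (-14.32, -16.70). ∠SAJ = 37.1° gives AJ at 86.50° from the x-axis; with |AJ| = 10.7, J = (-13.66, -6.024). ∠AJZ = 123.3° gives JZ at 29.80° from the x-axis; with |JZ| = 18.3, Z = (2.216, 3.071). ∠JZL = 35.8° gives ZL at -114.4° from the x-axis; with |ZL| = 18.8, L = (-5.550, -14.05). Then |SL| = |L − S| = 15.11.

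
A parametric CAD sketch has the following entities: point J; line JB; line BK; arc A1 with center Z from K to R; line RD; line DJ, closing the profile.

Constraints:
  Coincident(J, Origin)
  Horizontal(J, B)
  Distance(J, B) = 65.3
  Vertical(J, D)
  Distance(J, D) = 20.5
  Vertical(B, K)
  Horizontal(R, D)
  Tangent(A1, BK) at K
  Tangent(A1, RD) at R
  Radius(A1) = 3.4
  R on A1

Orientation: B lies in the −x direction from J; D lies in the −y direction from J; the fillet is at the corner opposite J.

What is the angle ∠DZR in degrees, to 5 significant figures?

86.856°

J is at the origin; JB is horizontal with |JB| = 65.3 and B on the −x side, so B = (-65.300, 0.0000). JD is vertical with |JD| = 20.5 and D on the −y side, so D = (0.0000, -20.500). The virtual corner opposite J is at (-65.300, -20.500). Since A1 is tangent to BK there, ZK ⟂ BK and since A1 is tangent to RD there, ZR ⟂ RD, with radius 3.4, so the center Z sits 3.4 in from both sides at Z = (-61.900, -17.100). That places the tangent points at K = (-65.300, -17.100) on BK and R = (-61.900, -20.500) on RD. Then cos ∠DZR = ZD·ZR / (|ZD||ZR|), giving 86.856°.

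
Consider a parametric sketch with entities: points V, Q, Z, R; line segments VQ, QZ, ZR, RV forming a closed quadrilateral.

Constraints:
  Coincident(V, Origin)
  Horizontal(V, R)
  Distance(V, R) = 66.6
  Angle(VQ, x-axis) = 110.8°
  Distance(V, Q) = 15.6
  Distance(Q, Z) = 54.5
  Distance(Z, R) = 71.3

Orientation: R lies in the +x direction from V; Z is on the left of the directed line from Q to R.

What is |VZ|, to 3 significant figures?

64.4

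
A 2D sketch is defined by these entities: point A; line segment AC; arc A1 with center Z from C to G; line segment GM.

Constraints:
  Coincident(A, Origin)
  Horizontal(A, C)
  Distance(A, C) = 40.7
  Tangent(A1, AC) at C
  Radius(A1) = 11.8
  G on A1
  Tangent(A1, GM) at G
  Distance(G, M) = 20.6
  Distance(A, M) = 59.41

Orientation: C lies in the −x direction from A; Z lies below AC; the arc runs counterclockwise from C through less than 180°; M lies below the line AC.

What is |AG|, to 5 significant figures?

54.129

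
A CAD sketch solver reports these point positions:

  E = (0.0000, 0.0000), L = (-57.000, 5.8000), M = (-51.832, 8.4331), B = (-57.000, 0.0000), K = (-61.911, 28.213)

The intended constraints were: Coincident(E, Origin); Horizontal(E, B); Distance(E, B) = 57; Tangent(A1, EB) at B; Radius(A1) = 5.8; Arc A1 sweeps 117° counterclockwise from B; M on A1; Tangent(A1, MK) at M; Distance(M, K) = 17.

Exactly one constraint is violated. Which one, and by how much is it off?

Distance(M, K) = 17 — off by 5.20.

E = (0.00, 0.00) ✓; E.y = 0.00, B.y = 0.00 ✓; |EB| = 57.00 ✓; ∠(LB, BE) = 90.00° ✓; |LB| = 5.800 ✓; bearing(L→M) − bearing(L→B) = 117.0° ✓; |LM| = 5.800 ✓; ∠(LM, MK) = 90.00° ✓; |MK| = 22.20 ✗.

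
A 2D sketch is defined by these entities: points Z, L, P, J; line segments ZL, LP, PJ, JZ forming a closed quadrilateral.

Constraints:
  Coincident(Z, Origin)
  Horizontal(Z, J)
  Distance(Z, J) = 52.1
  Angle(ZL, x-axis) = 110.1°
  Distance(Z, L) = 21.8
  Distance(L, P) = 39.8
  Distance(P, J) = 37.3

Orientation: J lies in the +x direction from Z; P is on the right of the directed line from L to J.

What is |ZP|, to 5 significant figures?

20.005

Z is at the origin; ZJ is horizontal with |ZJ| = 52.1 and J in +x, so J = (52.1, 0). ZL runs at 110.1° with |ZL| = 21.8, so L = (-7.4918, 20.472). P is determined by |LP| = 39.8 and |PJ| = 37.3 together: it lies at the intersection of circle(L, 39.8) and circle(J, 37.3). With |LJ| = 63.010, the foot of the radical line on LJ is 33.035 from L and the perpendicular offset is √(39.8² − 33.035²) = 22.198. Taking the right-of-LJ solution: P = (16.538, -11.255).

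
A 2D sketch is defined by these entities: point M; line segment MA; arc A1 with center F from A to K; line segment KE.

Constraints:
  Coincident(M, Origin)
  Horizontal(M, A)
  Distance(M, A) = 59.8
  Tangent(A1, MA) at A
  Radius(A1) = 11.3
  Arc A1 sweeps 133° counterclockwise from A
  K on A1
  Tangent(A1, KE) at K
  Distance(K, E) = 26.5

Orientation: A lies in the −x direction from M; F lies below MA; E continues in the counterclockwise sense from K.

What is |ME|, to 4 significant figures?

63.03

M is at the origin; M and A share the same y with |MA| = 59.8 and A on the −x side, so A = (-59.80, 0.000). A1 meets MA tangentially, so FA is at right angles to MA, so F = A + (0, -11.3) = (-59.80, -11.30). On A1, A sits at bearing 90° from F; a 133° counterclockwise sweep puts K at bearing 223°, so K = F + 11.3·(cos 223°, sin 223°) = (-68.06, -19.01). The tangent condition forces FK to be normal to KE, so KE runs along (−sin 223°, cos 223°); with |KE| = 26.5, E = (-49.99, -38.39). Then |ME| = |E − M| = 63.03.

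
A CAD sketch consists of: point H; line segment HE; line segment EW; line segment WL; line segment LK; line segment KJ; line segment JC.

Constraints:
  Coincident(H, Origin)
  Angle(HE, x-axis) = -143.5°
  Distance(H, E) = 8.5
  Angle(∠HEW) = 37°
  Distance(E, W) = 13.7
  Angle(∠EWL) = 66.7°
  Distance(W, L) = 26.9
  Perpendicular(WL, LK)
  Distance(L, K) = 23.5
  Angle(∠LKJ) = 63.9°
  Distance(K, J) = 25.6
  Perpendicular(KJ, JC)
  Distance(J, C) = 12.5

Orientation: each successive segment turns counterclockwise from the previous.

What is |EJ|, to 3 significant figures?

1.55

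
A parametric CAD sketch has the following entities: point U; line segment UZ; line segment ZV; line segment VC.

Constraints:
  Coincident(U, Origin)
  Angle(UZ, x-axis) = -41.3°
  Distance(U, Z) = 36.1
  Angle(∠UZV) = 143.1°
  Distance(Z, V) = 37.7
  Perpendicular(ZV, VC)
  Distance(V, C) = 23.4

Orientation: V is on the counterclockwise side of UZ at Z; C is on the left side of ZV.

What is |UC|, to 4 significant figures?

66.59

U is at the origin; UZ runs at -41.3° with length 36.1, so Z = 36.1·(cos -41.3°, sin -41.3°) = (27.12, -23.83). ∠UZV = 143.1°, so ZV runs at -41.3° + (180° − 143.1°) = -4.400° from the x-axis; with |ZV| = 37.7, V = Z + 37.7·(cos -4.400°, sin -4.400°) = (64.71, -26.72). The perpendicularity gives VC at right angles to ZV; with |VC| = 23.4 on the left of ZV, C = V + 23.4·(0.07672, 0.9971) = (66.50, -3.387). Then |UC| = |C − U| = 66.59.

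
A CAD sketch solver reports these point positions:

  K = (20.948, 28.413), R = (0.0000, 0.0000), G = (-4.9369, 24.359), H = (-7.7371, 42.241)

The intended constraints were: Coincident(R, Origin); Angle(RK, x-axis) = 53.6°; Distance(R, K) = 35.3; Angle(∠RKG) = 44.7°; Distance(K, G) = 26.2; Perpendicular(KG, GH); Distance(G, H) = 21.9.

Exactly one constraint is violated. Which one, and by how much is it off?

Distance(G, H) = 21.9 — off by 3.80.

R = (0.00, 0.00) ✓; RK at 53.60° ✓; |RK| = 35.30 ✓; ∠RKG = 44.70° ✓; |KG| = 26.20 ✓; ∠(KG, GH) = 90.00° ✓; |GH| = 18.10 ✗.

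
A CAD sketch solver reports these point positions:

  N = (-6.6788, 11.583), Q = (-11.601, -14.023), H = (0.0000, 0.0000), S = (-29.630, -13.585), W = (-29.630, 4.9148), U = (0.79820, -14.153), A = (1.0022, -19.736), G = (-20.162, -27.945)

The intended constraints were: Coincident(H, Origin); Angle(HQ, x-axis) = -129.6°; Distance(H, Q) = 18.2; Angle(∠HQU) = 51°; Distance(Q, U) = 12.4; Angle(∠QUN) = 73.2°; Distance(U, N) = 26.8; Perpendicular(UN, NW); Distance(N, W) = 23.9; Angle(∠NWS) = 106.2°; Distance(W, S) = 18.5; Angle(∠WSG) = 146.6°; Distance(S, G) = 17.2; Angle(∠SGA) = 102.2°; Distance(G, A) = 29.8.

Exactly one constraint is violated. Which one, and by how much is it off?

Distance(G, A) = 29.8 — off by 7.10.

H = (0.00, 0.00) ✓; HQ at -129.6° ✓; |HQ| = 18.20 ✓; ∠HQU = 51.00° ✓; |QU| = 12.40 ✓; ∠QUN = 73.20° ✓; |UN| = 26.80 ✓; ∠(UN, NW) = 90.00° ✓; |NW| = 23.90 ✓; ∠NWS = 106.2° ✓; |WS| = 18.50 ✓; ∠WSG = 146.6° ✓; |SG| = 17.20 ✓; ∠SGA = 102.2° ✓; |GA| = 22.70 ✗.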